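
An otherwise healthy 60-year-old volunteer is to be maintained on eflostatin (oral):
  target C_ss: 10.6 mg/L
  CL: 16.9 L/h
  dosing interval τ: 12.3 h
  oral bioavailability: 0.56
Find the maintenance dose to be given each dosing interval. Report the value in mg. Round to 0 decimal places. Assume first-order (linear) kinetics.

At steady state, F × (Dose/τ) = Css × CL.
Dose = Css × CL × τ / F = 10.6 × 16.90 × 12.3 / 0.56 = 3935 mg

3935 mg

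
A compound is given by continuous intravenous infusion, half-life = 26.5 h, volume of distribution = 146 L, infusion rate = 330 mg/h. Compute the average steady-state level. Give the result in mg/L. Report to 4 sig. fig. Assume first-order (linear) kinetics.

k = ln2 / t½ = 0.693147 / 26.5 = 0.02616 h⁻¹
CL = k × Vd = 0.02616 × 146 = 3.819 L/h
At steady state Css = R₀ / CL = 330 / 3.819 = 86.41 mg/L

86.41 mg/L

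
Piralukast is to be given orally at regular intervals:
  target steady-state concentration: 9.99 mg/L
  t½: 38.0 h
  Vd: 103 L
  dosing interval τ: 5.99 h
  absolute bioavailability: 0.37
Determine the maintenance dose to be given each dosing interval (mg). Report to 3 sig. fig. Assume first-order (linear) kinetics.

304 mg

k = ln2 / t½ = 0.693147 / 38.0 = 0.01824 h⁻¹
CL = k × Vd = 0.01824 × 103 = 1.879 L/h
At steady state, F × (Dose/τ) = Css × CL.
Dose = Css × CL × τ / F = 9.99 × 1.879 × 5.99 / 0.37 = 303.9 mg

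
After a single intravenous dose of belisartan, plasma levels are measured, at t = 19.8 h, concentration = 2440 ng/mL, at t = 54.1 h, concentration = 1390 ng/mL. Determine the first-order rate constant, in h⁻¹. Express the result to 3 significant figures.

0.0164 h⁻¹

k = ln(C₁/C₂) / (t₂ − t₁) = ln(2440/1390) / (54.1 − 19.8)
  = 0.5627 / 34.30 = 0.01641 h⁻¹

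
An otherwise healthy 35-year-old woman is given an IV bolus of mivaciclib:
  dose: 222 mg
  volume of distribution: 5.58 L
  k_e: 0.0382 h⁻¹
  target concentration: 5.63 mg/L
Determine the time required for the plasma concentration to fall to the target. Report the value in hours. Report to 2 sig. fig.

C₀ = Dose / Vd = 222.0 / 5.58 = 39.78 mg/L
t = ln(C₀ / C) / k = ln(39.78 / 5.63) / 0.03820
  = ln(7.066) / 0.03820 = 1.955 / 0.03820 = 51.18 h

51 h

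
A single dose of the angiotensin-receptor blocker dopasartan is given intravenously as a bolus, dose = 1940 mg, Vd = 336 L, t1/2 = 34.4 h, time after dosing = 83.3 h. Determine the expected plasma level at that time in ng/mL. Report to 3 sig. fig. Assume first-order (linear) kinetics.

1080 ng/mL

C₀ = Dose / Vd = 1940 / 336 = 5.774 mg/L
k = ln2 / t½ = 0.693147 / 34.4 = 0.02015 h⁻¹
C = C₀ · e^(−k·t) = 5.774 × e^(−0.02015 × 83.3)
  = 5.774 × 0.1867 = 1.078 mg/L
Convert: 1.078 mg/L × 1000 = 1078 ng/mL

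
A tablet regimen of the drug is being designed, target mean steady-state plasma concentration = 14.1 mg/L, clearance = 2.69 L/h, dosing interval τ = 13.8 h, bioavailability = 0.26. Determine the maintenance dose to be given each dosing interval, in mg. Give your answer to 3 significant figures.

2010 mg

At steady state, F × (Dose/τ) = Css × CL.
Dose = Css × CL × τ / F = 14.1 × 2.690 × 13.8 / 0.26 = 2013 mg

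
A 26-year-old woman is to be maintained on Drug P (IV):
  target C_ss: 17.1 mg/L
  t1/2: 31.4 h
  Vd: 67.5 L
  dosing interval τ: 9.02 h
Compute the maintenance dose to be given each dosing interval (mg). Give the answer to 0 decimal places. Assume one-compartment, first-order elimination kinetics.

230 mg

k = ln2 / t½ = 0.693147 / 31.4 = 0.02207 h⁻¹
CL = k × Vd = 0.02207 × 67.5 = 1.490 L/h
At steady state, Dose/τ = Css × CL.
Dose = Css × CL × τ = 17.1 × 1.490 × 9.02 = 229.8 mg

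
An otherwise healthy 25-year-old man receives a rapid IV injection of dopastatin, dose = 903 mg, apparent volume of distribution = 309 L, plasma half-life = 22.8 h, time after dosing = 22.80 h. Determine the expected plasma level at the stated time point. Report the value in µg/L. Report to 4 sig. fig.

1461 µg/L

C₀ = Dose / Vd = 903.0 / 309 = 2.922 mg/L
k = ln2 / t½ = 0.693147 / 22.8 = 0.03040 h⁻¹
t / t½ = 22.80 / 22.8 = 1 half-lives
C = C₀ × (1/2)^1 = 2.922 × 0.5000 = 1.461 mg/L
Convert: 1.461 mg/L × 1000 = 1461 µg/L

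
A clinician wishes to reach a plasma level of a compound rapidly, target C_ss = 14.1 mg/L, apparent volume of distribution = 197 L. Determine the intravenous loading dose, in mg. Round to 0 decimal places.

2778 mg

LD = Css × Vd = 14.1 × 197 = 2778 mg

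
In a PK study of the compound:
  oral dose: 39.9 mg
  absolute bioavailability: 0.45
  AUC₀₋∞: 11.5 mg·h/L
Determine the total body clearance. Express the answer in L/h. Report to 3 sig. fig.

1.56 L/h

CL = F·Dose / AUC = 0.45 × 39.9 / 11.5 = 1.561 L/h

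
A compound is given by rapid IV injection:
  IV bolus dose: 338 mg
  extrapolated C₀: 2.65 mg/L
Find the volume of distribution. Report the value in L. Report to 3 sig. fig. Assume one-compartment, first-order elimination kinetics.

128 L

Vd = Dose / C₀ = 338.0 / 2.65 = 127.5 L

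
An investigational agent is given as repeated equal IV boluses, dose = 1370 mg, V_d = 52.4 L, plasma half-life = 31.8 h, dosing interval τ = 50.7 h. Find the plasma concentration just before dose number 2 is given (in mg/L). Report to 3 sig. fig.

8.66 mg/L

C₀ per dose = Dose / Vd = 1370 / 52.4 = 26.15 mg/L
k = ln2 / t½ = 0.693147 / 31.8 = 0.02180 h⁻¹
Fraction remaining after one interval: r = e^(−kτ) = e^(−0.02180 × 50.7) = 0.3311
Before dose 2, 1 dose has been given (aged 1τ).
C_trough = C₀ × r = 26.15 × 0.3311 = 8.658 mg/L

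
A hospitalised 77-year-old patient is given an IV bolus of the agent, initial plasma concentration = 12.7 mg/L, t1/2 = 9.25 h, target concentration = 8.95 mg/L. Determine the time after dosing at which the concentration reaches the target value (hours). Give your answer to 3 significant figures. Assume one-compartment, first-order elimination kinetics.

k = ln2 / t½ = 0.693147 / 9.25 = 0.07493 h⁻¹
t = ln(C₀ / C) / k = ln(12.70 / 8.95) / 0.07493
  = ln(1.419) / 0.07493 = 0.3500 / 0.07493 = 4.671 h

4.67 h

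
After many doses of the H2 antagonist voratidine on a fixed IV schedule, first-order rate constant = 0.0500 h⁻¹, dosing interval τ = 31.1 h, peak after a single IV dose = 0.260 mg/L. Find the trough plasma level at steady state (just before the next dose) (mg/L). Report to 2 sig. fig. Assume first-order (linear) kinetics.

e^(−kτ) = e^(−0.05000 × 31.1) = 0.2112
Accumulation ratio R = 1 / (1 − e^(−kτ)) = 1 / (1 − 0.2112) = 1.268
Steady-state trough = C₀ × R × e^(−kτ) = 0.260 × 1.268 × 0.2112 = 0.06963 mg/L

0.070 mg/L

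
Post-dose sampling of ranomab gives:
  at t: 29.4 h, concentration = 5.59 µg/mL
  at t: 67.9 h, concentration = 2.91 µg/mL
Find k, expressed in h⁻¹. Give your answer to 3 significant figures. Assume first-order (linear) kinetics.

k = ln(C₁/C₂) / (t₂ − t₁) = ln(5.59/2.91) / (67.9 − 29.4)
  = 0.6528 / 38.50 = 0.01696 h⁻¹

0.0170 h⁻¹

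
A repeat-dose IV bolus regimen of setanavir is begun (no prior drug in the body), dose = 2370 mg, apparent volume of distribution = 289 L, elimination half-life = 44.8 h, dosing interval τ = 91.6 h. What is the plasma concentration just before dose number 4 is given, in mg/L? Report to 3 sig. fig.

C₀ per dose = Dose / Vd = 2370 / 289 = 8.201 mg/L
k = ln2 / t½ = 0.693147 / 44.8 = 0.01547 h⁻¹
Fraction remaining after one interval: r = e^(−kτ) = e^(−0.01547 × 91.6) = 0.2424
Before dose 4, 3 doses have been given (aged 1τ, 2τ, 3τ).
C_trough = C₀ × (r + r² + … + r^3) = C₀ × r(1−r^3)/(1−r)
        = 8.201 × 0.2424 × (1 − 0.01424) / (1 − 0.2424) = 2.587 mg/L

2.59 mg/L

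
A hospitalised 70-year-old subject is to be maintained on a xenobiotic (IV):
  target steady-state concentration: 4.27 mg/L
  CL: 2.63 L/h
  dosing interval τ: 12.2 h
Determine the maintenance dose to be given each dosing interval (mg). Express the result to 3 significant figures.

At steady state, Dose/τ = Css × CL.
Dose = Css × CL × τ = 4.27 × 2.630 × 12.2 = 137.0 mg

137 mg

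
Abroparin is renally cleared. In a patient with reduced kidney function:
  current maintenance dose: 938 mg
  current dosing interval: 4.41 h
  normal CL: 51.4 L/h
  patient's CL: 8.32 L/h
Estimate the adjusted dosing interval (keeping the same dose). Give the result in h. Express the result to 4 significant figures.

To keep the same average steady-state level, dosing rate must scale with clearance.
CL ratio = 8.32 / 51.4 = 0.1619
New interval (same dose) = 4.41 / 0.1619 = 27.24 h

27.24 h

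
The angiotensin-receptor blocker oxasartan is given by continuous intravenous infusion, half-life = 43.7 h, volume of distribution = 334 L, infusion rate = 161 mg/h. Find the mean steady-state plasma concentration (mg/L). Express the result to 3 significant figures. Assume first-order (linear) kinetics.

30.4 mg/L

k = ln2 / t½ = 0.693147 / 43.7 = 0.01586 h⁻¹
CL = k × Vd = 0.01586 × 334 = 5.297 L/h
At steady state Css = R₀ / CL = 161 / 5.297 = 30.39 mg/L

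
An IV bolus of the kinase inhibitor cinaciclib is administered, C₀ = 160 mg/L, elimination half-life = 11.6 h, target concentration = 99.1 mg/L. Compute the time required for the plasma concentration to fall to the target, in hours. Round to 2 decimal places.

k = ln2 / t½ = 0.693147 / 11.6 = 0.05975 h⁻¹
t = ln(C₀ / C) / k = ln(160.0 / 99.1) / 0.05975
  = ln(1.615) / 0.05975 = 0.4793 / 0.05975 = 8.022 h

8.02 h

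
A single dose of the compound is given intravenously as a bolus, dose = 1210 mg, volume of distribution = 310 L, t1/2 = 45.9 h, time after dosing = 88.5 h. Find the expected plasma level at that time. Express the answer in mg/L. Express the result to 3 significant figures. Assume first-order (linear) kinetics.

1.03 mg/L

C₀ = Dose / Vd = 1210 / 310 = 3.903 mg/L
k = ln2 / t½ = 0.693147 / 45.9 = 0.01510 h⁻¹
C = C₀ · e^(−k·t) = 3.903 × e^(−0.01510 × 88.5)
  = 3.903 × 0.2628 = 1.026 mg/L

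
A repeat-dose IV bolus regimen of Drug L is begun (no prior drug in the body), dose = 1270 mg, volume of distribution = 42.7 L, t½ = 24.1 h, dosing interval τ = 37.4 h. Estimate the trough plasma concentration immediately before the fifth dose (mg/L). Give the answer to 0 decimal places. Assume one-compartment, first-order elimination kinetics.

15 mg/L

C₀ per dose = Dose / Vd = 1270 / 42.7 = 29.74 mg/L
k = ln2 / t½ = 0.693147 / 24.1 = 0.02876 h⁻¹
Fraction remaining after one interval: r = e^(−kτ) = e^(−0.02876 × 37.4) = 0.3411
Before dose 5, 4 doses have been given (aged 1τ, 2τ, 3τ, 4τ).
C_trough = C₀ × (r + r² + … + r^4) = C₀ × r(1−r^4)/(1−r)
        = 29.74 × 0.3411 × (1 − 0.01354) / (1 − 0.3411) = 15.19 mg/L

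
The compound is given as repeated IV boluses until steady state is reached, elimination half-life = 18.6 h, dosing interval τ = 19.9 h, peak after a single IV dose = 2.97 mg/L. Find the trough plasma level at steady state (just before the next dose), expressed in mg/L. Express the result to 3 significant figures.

2.70 mg/L

k = ln2 / t½ = 0.693147 / 18.6 = 0.03727 h⁻¹
e^(−kτ) = e^(−0.03727 × 19.9) = 0.4763
Accumulation ratio R = 1 / (1 − e^(−kτ)) = 1 / (1 − 0.4763) = 1.909
Steady-state trough = C₀ × R × e^(−kτ) = 2.97 × 1.909 × 0.4763 = 2.700 mg/L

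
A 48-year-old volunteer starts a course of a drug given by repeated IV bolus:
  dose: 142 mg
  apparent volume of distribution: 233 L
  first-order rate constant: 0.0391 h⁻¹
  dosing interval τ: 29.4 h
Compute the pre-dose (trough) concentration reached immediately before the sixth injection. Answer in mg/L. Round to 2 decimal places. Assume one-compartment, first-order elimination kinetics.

C₀ per dose = Dose / Vd = 142 / 233 = 0.6094 mg/L
Fraction remaining after one interval: r = e^(−kτ) = e^(−0.03910 × 29.4) = 0.3168
Before dose 6, 5 doses have been given (aged 1τ, 2τ, 3τ, 4τ, 5τ).
C_trough = C₀ × (r + r² + … + r^5) = C₀ × r(1−r^5)/(1−r)
        = 0.6094 × 0.3168 × (1 − 0.003191) / (1 − 0.3168) = 0.2817 mg/L

0.28 mg/L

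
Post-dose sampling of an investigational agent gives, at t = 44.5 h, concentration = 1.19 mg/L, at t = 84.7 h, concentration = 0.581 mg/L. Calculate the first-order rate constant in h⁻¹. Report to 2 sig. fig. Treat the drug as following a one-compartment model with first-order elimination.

0.018 h⁻¹

k = ln(C₁/C₂) / (t₂ − t₁) = ln(1.19/0.581) / (84.7 − 44.5)
  = 0.7170 / 40.20 = 0.01784 h⁻¹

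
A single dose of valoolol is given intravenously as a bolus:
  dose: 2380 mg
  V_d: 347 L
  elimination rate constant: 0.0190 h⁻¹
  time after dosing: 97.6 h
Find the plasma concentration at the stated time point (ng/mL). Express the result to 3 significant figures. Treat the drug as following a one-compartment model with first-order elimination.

C₀ = Dose / Vd = 2380 / 347 = 6.859 mg/L
C = C₀ · e^(−k·t) = 6.859 × e^(−0.01900 × 97.6)
  = 6.859 × 0.1565 = 1.073 mg/L
Convert: 1.073 mg/L × 1000 = 1073 ng/mL

1070 ng/mL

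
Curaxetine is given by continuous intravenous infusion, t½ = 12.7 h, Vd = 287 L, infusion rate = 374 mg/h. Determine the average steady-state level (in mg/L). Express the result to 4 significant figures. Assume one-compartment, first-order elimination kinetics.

23.88 mg/L

k = ln2 / t½ = 0.693147 / 12.7 = 0.05458 h⁻¹
CL = k × Vd = 0.05458 × 287 = 15.66 L/h
At steady state Css = R₀ / CL = 374 / 15.66 = 23.88 mg/L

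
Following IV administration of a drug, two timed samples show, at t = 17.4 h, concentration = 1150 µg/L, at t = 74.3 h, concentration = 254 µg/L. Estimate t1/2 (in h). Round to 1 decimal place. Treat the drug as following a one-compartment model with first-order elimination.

26.1 h

k = ln(C₁/C₂) / (t₂ − t₁) = ln(1150/254) / (74.3 − 17.4)
  = 1.510 / 56.90 = 0.02654 h⁻¹
t½ = ln2 / k = 0.693147 / 0.02654 = 26.12 h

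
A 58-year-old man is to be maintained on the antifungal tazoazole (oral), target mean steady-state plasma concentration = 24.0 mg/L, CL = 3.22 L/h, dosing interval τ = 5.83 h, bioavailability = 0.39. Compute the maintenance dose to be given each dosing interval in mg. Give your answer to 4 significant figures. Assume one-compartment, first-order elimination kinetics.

At steady state, F × (Dose/τ) = Css × CL.
Dose = Css × CL × τ / F = 24.0 × 3.220 × 5.83 / 0.39 = 1155 mg

1155 mg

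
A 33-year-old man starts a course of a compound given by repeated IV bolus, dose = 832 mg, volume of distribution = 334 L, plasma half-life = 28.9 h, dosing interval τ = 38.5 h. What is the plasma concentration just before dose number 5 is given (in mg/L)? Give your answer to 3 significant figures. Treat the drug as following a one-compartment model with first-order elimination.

C₀ per dose = Dose / Vd = 832 / 334 = 2.491 mg/L
k = ln2 / t½ = 0.693147 / 28.9 = 0.02398 h⁻¹
Fraction remaining after one interval: r = e^(−kτ) = e^(−0.02398 × 38.5) = 0.3972
Before dose 5, 4 doses have been given (aged 1τ, 2τ, 3τ, 4τ).
C_trough = C₀ × (r + r² + … + r^4) = C₀ × r(1−r^4)/(1−r)
        = 2.491 × 0.3972 × (1 − 0.02489) / (1 − 0.3972) = 1.601 mg/L

1.60 mg/L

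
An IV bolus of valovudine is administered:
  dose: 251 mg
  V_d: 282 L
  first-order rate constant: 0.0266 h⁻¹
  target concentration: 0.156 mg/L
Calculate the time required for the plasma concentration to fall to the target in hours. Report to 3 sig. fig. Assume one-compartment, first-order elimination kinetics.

65.5 h

C₀ = Dose / Vd = 251.0 / 282 = 0.8901 mg/L
t = ln(C₀ / C) / k = ln(0.8901 / 0.156) / 0.02660
  = ln(5.706) / 0.02660 = 1.742 / 0.02660 = 65.49 h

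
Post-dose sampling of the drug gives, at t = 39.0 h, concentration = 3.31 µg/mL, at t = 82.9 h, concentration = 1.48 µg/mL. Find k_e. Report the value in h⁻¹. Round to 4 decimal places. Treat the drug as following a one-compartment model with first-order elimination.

k = ln(C₁/C₂) / (t₂ − t₁) = ln(3.31/1.48) / (82.9 − 39.0)
  = 0.8049 / 43.90 = 0.01833 h⁻¹

0.0183 h⁻¹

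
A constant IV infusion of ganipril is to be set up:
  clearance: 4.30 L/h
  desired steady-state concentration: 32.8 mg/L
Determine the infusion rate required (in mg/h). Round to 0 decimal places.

141 mg/h

At steady state, infusion rate R₀ = Css × CL = 32.8 × 4.300 = 141.0 mg/h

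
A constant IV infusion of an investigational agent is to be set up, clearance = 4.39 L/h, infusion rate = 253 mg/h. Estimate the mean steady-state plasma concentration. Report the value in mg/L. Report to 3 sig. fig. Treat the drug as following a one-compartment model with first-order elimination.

At steady state Css = R₀ / CL = 253 / 4.390 = 57.63 mg/L

57.6 mg/L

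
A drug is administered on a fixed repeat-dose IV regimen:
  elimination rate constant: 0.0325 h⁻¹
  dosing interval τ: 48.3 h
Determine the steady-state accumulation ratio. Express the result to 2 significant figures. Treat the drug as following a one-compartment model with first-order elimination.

1.3

e^(−kτ) = e^(−0.03250 × 48.3) = 0.2081
Accumulation ratio R = 1 / (1 − e^(−kτ)) = 1 / (1 − 0.2081) = 1.263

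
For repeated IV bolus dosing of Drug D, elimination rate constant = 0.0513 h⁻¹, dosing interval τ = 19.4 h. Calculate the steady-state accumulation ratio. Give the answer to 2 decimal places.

e^(−kτ) = e^(−0.05130 × 19.4) = 0.3696
Accumulation ratio R = 1 / (1 − e^(−kτ)) = 1 / (1 − 0.3696) = 1.586

1.59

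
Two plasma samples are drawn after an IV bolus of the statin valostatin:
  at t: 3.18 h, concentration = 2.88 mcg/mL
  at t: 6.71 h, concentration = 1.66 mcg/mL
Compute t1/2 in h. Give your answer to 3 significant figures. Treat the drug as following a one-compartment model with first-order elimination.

k = ln(C₁/C₂) / (t₂ − t₁) = ln(2.88/1.66) / (6.71 − 3.18)
  = 0.5510 / 3.530 = 0.1561 h⁻¹
t½ = ln2 / k = 0.693147 / 0.1561 = 4.440 h

4.44 h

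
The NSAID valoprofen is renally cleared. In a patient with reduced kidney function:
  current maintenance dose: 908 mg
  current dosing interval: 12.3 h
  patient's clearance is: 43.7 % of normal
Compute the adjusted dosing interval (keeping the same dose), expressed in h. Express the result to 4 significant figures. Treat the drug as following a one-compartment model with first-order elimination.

28.15 h

To keep the same average steady-state level, dosing rate must scale with clearance.
CL ratio = 43.7 / 100 = 0.4370
New interval (same dose) = 12.3 / 0.4370 = 28.15 h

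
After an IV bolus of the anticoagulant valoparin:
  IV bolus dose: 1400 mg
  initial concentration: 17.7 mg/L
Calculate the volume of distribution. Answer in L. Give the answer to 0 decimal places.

Vd = Dose / C₀ = 1400 / 17.7 = 79.10 L

79 L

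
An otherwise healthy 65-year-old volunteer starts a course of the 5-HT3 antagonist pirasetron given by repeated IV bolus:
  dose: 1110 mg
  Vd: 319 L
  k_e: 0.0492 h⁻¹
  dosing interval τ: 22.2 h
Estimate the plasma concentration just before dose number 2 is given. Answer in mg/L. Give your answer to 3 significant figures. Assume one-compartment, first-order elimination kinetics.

1.17 mg/L

C₀ per dose = Dose / Vd = 1110 / 319 = 3.480 mg/L
Fraction remaining after one interval: r = e^(−kτ) = e^(−0.04920 × 22.2) = 0.3355
Before dose 2, 1 dose has been given (aged 1τ).
C_trough = C₀ × r = 3.480 × 0.3355 = 1.168 mg/L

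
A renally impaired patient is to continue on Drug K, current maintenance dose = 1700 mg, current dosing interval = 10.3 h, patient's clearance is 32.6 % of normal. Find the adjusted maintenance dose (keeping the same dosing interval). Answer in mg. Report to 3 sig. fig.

To keep the same average steady-state level, dosing rate must scale with clearance.
CL ratio = 32.6 / 100 = 0.3260
New dose (same interval) = 1700 × 0.3260 = 554.2 mg

554 mg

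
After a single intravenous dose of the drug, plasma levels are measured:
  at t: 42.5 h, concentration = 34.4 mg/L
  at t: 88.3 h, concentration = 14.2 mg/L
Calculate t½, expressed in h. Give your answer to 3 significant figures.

k = ln(C₁/C₂) / (t₂ − t₁) = ln(34.4/14.2) / (88.3 − 42.5)
  = 0.8848 / 45.80 = 0.01932 h⁻¹
t½ = ln2 / k = 0.693147 / 0.01932 = 35.88 h

35.9 h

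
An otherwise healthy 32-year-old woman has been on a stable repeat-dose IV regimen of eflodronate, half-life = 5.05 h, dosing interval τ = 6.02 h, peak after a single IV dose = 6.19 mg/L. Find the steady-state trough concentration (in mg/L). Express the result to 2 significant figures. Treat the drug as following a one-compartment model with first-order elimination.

k = ln2 / t½ = 0.693147 / 5.05 = 0.1373 h⁻¹
e^(−kτ) = e^(−0.1373 × 6.02) = 0.4376
Accumulation ratio R = 1 / (1 − e^(−kτ)) = 1 / (1 − 0.4376) = 1.778
Steady-state trough = C₀ × R × e^(−kτ) = 6.19 × 1.778 × 0.4376 = 4.816 mg/L

4.8 mg/L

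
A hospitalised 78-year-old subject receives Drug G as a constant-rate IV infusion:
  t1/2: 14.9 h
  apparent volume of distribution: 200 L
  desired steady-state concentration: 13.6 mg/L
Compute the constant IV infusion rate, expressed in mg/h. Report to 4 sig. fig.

k = ln2 / t½ = 0.693147 / 14.9 = 0.04652 h⁻¹
CL = k × Vd = 0.04652 × 200 = 9.304 L/h
At steady state, infusion rate R₀ = Css × CL = 13.6 × 9.304 = 126.5 mg/h

126.5 mg/h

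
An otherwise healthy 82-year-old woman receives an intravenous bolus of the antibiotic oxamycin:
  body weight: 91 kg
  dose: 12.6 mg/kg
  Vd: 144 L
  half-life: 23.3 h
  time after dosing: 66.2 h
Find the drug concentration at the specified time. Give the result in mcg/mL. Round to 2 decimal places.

Total dose = 12.6 × 91 = 1147 mg
C₀ = Dose / Vd = 1147 / 144 = 7.965 mg/L
k = ln2 / t½ = 0.693147 / 23.3 = 0.02975 h⁻¹
C = C₀ · e^(−k·t) = 7.965 × e^(−0.02975 × 66.2)
  = 7.965 × 0.1395 = 1.111 mg/L
(1.111 mg/L = 1.111 mcg/mL)

1.11 mcg/mL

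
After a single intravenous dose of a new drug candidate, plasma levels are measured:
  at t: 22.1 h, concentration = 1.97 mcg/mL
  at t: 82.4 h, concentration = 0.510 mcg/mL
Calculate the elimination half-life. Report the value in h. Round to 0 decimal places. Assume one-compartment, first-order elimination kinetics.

31 h

k = ln(C₁/C₂) / (t₂ − t₁) = ln(1.97/0.510) / (82.4 − 22.1)
  = 1.351 / 60.30 = 0.02240 h⁻¹
t½ = ln2 / k = 0.693147 / 0.02240 = 30.94 h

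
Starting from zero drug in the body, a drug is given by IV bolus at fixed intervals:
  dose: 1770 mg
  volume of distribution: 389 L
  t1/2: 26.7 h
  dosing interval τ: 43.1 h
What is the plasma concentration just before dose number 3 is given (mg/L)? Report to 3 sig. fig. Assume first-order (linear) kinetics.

1.97 mg/L

C₀ per dose = Dose / Vd = 1770 / 389 = 4.550 mg/L
k = ln2 / t½ = 0.693147 / 26.7 = 0.02596 h⁻¹
Fraction remaining after one interval: r = e^(−kτ) = e^(−0.02596 × 43.1) = 0.3266
Before dose 3, 2 doses have been given (aged 1τ, 2τ).
C_trough = C₀ × (r + r²) = 4.550 × (0.3266 + 0.1067) = 1.972 mg/L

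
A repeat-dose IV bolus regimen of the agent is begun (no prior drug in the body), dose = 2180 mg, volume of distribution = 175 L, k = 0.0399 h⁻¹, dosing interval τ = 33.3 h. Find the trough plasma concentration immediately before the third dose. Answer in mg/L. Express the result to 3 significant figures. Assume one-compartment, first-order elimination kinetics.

C₀ per dose = Dose / Vd = 2180 / 175 = 12.46 mg/L
Fraction remaining after one interval: r = e^(−kτ) = e^(−0.03990 × 33.3) = 0.2648
Before dose 3, 2 doses have been given (aged 1τ, 2τ).
C_trough = C₀ × (r + r²) = 12.46 × (0.2648 + 0.07012) = 4.173 mg/L

4.17 mg/L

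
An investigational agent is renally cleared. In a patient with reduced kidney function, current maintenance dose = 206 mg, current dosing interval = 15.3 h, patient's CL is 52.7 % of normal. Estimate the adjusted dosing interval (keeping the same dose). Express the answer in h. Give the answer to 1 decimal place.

To keep the same average steady-state level, dosing rate must scale with clearance.
CL ratio = 52.7 / 100 = 0.5270
New interval (same dose) = 15.3 / 0.5270 = 29.03 h

29.0 h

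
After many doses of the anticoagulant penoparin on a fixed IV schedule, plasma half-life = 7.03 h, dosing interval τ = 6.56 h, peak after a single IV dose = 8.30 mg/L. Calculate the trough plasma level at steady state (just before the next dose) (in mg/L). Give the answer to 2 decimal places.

k = ln2 / t½ = 0.693147 / 7.03 = 0.09860 h⁻¹
e^(−kτ) = e^(−0.09860 × 6.56) = 0.5237
Accumulation ratio R = 1 / (1 − e^(−kτ)) = 1 / (1 − 0.5237) = 2.100
Steady-state trough = C₀ × R × e^(−kτ) = 8.30 × 2.100 × 0.5237 = 9.128 mg/L

9.13 mg/L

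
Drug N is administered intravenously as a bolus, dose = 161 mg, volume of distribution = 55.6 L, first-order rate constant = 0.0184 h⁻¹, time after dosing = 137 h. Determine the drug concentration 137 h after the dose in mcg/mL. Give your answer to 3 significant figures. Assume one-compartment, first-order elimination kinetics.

0.233 mcg/mL

C₀ = Dose / Vd = 161.0 / 55.6 = 2.896 mg/L
C = C₀ · e^(−k·t) = 2.896 × e^(−0.01840 × 137)
  = 2.896 × 0.08040 = 0.2328 mg/L
(0.2328 mg/L = 0.2328 mcg/mL)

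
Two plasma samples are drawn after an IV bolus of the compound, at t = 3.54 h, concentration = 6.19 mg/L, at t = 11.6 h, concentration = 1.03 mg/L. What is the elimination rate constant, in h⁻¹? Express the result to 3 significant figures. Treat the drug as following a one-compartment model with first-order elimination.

0.223 h⁻¹

k = ln(C₁/C₂) / (t₂ − t₁) = ln(6.19/1.03) / (11.6 − 3.54)
  = 1.793 / 8.060 = 0.2225 h⁻¹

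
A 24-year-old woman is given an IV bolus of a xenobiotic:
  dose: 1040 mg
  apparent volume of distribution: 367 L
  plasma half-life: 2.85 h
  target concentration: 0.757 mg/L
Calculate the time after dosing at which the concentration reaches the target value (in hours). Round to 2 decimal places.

5.43 h

C₀ = Dose / Vd = 1040 / 367 = 2.834 mg/L
k = ln2 / t½ = 0.693147 / 2.85 = 0.2432 h⁻¹
t = ln(C₀ / C) / k = ln(2.834 / 0.757) / 0.2432
  = ln(3.744) / 0.2432 = 1.320 / 0.2432 = 5.428 h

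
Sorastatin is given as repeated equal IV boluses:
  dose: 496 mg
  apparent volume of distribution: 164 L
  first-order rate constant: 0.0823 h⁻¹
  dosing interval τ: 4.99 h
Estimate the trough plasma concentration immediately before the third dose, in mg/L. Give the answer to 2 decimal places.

3.34 mg/L

C₀ per dose = Dose / Vd = 496 / 164 = 3.024 mg/L
Fraction remaining after one interval: r = e^(−kτ) = e^(−0.08230 × 4.99) = 0.6632
Before dose 3, 2 doses have been given (aged 1τ, 2τ).
C_trough = C₀ × (r + r²) = 3.024 × (0.6632 + 0.4398) = 3.335 mg/L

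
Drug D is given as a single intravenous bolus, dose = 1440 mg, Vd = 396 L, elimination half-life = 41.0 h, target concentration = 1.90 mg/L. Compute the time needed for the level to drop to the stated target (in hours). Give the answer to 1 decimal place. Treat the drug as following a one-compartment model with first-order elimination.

C₀ = Dose / Vd = 1440 / 396 = 3.636 mg/L
k = ln2 / t½ = 0.693147 / 41.0 = 0.01691 h⁻¹
t = ln(C₀ / C) / k = ln(3.636 / 1.90) / 0.01691
  = ln(1.914) / 0.01691 = 0.6492 / 0.01691 = 38.39 h

38.4 h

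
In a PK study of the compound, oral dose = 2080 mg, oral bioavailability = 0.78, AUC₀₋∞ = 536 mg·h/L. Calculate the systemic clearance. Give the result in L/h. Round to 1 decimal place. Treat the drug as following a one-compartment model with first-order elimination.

CL = F·Dose / AUC = 0.78 × 2080 / 536 = 3.027 L/h

3.0 L/h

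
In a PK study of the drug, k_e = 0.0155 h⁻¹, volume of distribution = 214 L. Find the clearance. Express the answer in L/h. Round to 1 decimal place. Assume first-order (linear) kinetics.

CL = k × Vd = 0.0155 × 214 = 3.317 L/h

3.3 L/h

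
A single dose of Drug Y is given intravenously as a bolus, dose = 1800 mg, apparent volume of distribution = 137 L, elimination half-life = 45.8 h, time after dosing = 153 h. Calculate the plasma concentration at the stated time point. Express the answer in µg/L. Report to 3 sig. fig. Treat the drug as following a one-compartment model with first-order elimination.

1300 µg/L

C₀ = Dose / Vd = 1800 / 137 = 13.14 mg/L
k = ln2 / t½ = 0.693147 / 45.8 = 0.01513 h⁻¹
C = C₀ · e^(−k·t) = 13.14 × e^(−0.01513 × 153)
  = 13.14 × 0.09878 = 1.298 mg/L
Convert: 1.298 mg/L × 1000 = 1298 µg/L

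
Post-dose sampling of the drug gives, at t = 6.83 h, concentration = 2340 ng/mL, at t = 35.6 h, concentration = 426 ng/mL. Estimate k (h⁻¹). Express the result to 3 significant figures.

k = ln(C₁/C₂) / (t₂ − t₁) = ln(2340/426) / (35.6 − 6.83)
  = 1.703 / 28.77 = 0.05919 h⁻¹

0.0592 h⁻¹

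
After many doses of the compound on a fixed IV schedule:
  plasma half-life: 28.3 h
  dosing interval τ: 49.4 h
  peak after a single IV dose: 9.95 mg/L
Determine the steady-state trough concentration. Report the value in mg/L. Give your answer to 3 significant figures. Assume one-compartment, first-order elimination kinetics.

4.23 mg/L

k = ln2 / t½ = 0.693147 / 28.3 = 0.02449 h⁻¹
e^(−kτ) = e^(−0.02449 × 49.4) = 0.2983
Accumulation ratio R = 1 / (1 − e^(−kτ)) = 1 / (1 − 0.2983) = 1.425
Steady-state trough = C₀ × R × e^(−kτ) = 9.95 × 1.425 × 0.2983 = 4.230 mg/L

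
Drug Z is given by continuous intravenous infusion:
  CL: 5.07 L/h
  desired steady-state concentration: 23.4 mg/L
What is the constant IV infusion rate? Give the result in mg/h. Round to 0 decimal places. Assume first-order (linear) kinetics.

119 mg/h

At steady state, infusion rate R₀ = Css × CL = 23.4 × 5.070 = 118.6 mg/h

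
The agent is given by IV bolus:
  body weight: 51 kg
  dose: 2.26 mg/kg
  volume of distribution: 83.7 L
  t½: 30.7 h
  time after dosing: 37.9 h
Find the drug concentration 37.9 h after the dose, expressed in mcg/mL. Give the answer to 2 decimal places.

0.59 mcg/mL

Total dose = 2.26 × 51 = 115.3 mg
C₀ = Dose / Vd = 115.3 / 83.7 = 1.378 mg/L
k = ln2 / t½ = 0.693147 / 30.7 = 0.02258 h⁻¹
C = C₀ · e^(−k·t) = 1.378 × e^(−0.02258 × 37.9)
  = 1.378 × 0.4250 = 0.5857 mg/L
(0.5857 mg/L = 0.5857 mcg/mL)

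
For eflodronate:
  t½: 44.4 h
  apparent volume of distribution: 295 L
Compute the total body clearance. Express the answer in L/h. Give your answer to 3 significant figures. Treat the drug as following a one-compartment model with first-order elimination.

k = ln2 / t½ = 0.693147 / 44.4 = 0.01561 h⁻¹
CL = k × Vd = 0.01561 × 295 = 4.605 L/h

4.61 L/h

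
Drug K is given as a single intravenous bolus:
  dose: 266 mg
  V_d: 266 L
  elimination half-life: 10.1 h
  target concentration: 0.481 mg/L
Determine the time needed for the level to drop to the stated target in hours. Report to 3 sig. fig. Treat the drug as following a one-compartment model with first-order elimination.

C₀ = Dose / Vd = 266.0 / 266 = 1.000 mg/L
k = ln2 / t½ = 0.693147 / 10.1 = 0.06863 h⁻¹
t = ln(C₀ / C) / k = ln(1.000 / 0.481) / 0.06863
  = ln(2.079) / 0.06863 = 0.7319 / 0.06863 = 10.66 h

10.7 h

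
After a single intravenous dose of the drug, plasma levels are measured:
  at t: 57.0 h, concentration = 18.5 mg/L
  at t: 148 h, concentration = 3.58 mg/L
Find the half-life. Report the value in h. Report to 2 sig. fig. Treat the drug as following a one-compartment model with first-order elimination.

k = ln(C₁/C₂) / (t₂ − t₁) = ln(18.5/3.58) / (148 − 57.0)
  = 1.642 / 91.00 = 0.01804 h⁻¹
t½ = ln2 / k = 0.693147 / 0.01804 = 38.42 h

38 h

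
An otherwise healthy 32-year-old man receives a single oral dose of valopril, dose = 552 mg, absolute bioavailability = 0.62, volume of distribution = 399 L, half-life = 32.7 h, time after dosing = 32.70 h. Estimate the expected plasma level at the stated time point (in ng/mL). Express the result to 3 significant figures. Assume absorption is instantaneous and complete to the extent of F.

Amount reaching circulation = F × Dose = 0.62 × 552.0 = 342.2 mg
C₀ = F·Dose / Vd = 342.2 / 399 = 0.8576 mg/L
k = ln2 / t½ = 0.693147 / 32.7 = 0.02120 h⁻¹
t / t½ = 32.70 / 32.7 = 1 half-lives
C = C₀ × (1/2)^1 = 0.8576 × 0.5000 = 0.4288 mg/L
Convert: 0.4288 mg/L × 1000 = 428.8 ng/mL

429 ng/mL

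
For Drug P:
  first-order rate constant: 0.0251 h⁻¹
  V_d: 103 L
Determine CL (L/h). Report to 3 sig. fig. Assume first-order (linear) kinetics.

2.59 L/h

CL = k × Vd = 0.0251 × 103 = 2.585 L/h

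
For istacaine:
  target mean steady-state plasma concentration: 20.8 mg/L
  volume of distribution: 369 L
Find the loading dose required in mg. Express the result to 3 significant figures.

LD = Css × Vd = 20.8 × 369 = 7675 mg

7680 mg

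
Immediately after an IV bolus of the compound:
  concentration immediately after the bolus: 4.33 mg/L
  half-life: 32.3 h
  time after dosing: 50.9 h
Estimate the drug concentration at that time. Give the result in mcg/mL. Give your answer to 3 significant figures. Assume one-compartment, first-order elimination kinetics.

k = ln2 / t½ = 0.693147 / 32.3 = 0.02146 h⁻¹
C = C₀ · e^(−k·t) = 4.330 × e^(−0.02146 × 50.9)
  = 4.330 × 0.3354 = 1.452 mg/L
(1.452 mg/L = 1.452 mcg/mL)

1.45 mcg/mL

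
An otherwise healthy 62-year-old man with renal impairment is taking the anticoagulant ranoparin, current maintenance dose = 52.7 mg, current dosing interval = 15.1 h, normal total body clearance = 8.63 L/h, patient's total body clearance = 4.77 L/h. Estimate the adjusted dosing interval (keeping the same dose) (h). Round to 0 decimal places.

27 h

To keep the same average steady-state level, dosing rate must scale with clearance.
CL ratio = 4.77 / 8.63 = 0.5527
New interval (same dose) = 15.1 / 0.5527 = 27.32 h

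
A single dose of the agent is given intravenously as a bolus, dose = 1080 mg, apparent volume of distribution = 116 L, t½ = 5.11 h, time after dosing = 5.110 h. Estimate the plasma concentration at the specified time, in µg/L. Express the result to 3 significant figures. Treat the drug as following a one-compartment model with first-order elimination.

4660 µg/L

C₀ = Dose / Vd = 1080 / 116 = 9.310 mg/L
k = ln2 / t½ = 0.693147 / 5.11 = 0.1356 h⁻¹
t / t½ = 5.110 / 5.11 = 1 half-lives
C = C₀ × (1/2)^1 = 9.310 × 0.5000 = 4.655 mg/L
Convert: 4.655 mg/L × 1000 = 4655 µg/L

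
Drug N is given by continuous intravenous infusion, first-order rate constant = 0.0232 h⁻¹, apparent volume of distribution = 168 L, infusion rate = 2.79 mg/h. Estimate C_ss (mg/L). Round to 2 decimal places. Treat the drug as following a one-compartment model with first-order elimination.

0.72 mg/L

CL = k × Vd = 0.02320 × 168 = 3.898 L/h
At steady state Css = R₀ / CL = 2.79 / 3.898 = 0.7158 mg/L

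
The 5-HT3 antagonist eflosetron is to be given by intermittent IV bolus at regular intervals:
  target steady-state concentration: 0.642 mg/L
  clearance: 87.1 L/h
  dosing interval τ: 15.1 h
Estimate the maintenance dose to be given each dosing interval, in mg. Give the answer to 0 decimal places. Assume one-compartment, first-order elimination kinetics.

844 mg

At steady state, Dose/τ = Css × CL.
Dose = Css × CL × τ = 0.642 × 87.10 × 15.1 = 844.4 mg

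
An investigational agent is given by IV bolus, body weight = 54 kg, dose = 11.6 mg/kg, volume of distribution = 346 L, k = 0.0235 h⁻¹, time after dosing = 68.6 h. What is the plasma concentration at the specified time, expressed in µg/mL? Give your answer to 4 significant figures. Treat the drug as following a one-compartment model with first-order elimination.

0.3611 µg/mL

Total dose = 11.6 × 54 = 626.4 mg
C₀ = Dose / Vd = 626.4 / 346 = 1.810 mg/L
C = C₀ · e^(−k·t) = 1.810 × e^(−0.02350 × 68.6)
  = 1.810 × 0.1995 = 0.3611 mg/L
(0.3611 mg/L = 0.3611 µg/mL)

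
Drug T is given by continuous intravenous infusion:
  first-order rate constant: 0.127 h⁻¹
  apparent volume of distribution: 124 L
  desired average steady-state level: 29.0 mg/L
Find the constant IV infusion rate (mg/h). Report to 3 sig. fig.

CL = k × Vd = 0.1270 × 124 = 15.75 L/h
At steady state, infusion rate R₀ = Css × CL = 29.0 × 15.75 = 456.8 mg/h

457 mg/h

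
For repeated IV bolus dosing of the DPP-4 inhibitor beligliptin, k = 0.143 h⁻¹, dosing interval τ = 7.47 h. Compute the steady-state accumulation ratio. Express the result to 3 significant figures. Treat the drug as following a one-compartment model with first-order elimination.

1.52

e^(−kτ) = e^(−0.1430 × 7.47) = 0.3436
Accumulation ratio R = 1 / (1 − e^(−kτ)) = 1 / (1 − 0.3436) = 1.523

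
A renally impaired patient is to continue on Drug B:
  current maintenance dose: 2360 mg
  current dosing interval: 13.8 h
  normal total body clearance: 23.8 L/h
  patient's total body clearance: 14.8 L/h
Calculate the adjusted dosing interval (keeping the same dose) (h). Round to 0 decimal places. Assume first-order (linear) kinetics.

To keep the same average steady-state level, dosing rate must scale with clearance.
CL ratio = 14.8 / 23.8 = 0.6218
New interval (same dose) = 13.8 / 0.6218 = 22.19 h

22 h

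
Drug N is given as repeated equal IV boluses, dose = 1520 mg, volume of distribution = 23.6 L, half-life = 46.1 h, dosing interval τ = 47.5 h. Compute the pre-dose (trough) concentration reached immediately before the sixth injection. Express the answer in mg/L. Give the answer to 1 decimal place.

C₀ per dose = Dose / Vd = 1520 / 23.6 = 64.41 mg/L
k = ln2 / t½ = 0.693147 / 46.1 = 0.01504 h⁻¹
Fraction remaining after one interval: r = e^(−kτ) = e^(−0.01504 × 47.5) = 0.4895
Before dose 6, 5 doses have been given (aged 1τ, 2τ, 3τ, 4τ, 5τ).
C_trough = C₀ × (r + r² + … + r^5) = C₀ × r(1−r^5)/(1−r)
        = 64.41 × 0.4895 × (1 − 0.02810) / (1 − 0.4895) = 60.02 mg/L

60.0 mg/L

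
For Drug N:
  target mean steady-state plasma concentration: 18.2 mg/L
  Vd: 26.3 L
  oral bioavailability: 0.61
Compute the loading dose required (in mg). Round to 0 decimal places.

LD = Css × Vd / F = 18.2 × 26.3 / 0.61 = 784.7 mg

785 mg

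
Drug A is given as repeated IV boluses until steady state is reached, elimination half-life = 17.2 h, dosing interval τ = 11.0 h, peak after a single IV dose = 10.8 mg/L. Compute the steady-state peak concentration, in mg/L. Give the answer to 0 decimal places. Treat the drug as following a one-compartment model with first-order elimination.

k = ln2 / t½ = 0.693147 / 17.2 = 0.04030 h⁻¹
e^(−kτ) = e^(−0.04030 × 11.0) = 0.6419
Accumulation ratio R = 1 / (1 − e^(−kτ)) = 1 / (1 − 0.6419) = 2.793
Steady-state peak = C₀ × R = 10.8 × 2.793 = 30.16 mg/L

30 mg/L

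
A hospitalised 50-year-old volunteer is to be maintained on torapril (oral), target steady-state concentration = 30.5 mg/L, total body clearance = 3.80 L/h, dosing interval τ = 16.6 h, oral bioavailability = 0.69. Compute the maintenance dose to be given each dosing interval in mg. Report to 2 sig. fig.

2800 mg

At steady state, F × (Dose/τ) = Css × CL.
Dose = Css × CL × τ / F = 30.5 × 3.800 × 16.6 / 0.69 = 2788 mg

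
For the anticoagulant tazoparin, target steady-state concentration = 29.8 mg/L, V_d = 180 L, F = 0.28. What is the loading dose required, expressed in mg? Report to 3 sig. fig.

LD = Css × Vd / F = 29.8 × 180 / 0.28 = 19160 mg

19200 mg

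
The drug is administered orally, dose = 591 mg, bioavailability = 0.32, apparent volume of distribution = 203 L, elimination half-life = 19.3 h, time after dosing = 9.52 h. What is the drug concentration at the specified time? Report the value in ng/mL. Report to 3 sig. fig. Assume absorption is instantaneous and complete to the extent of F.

Amount reaching circulation = F × Dose = 0.32 × 591.0 = 189.1 mg
C₀ = F·Dose / Vd = 189.1 / 203 = 0.9315 mg/L
k = ln2 / t½ = 0.693147 / 19.3 = 0.03591 h⁻¹
C = C₀ · e^(−k·t) = 0.9315 × e^(−0.03591 × 9.52)
  = 0.9315 × 0.7104 = 0.6617 mg/L
Convert: 0.6617 mg/L × 1000 = 661.7 ng/mL

662 ng/mL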